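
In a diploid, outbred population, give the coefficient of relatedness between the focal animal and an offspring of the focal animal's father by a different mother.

Each parent–offspring link contributes a factor of 1/2, and independent paths through distinct common ancestors add.
Half-sibs share one parent — one path of length 2: r = (1/2)^2 = 1/4.

0.25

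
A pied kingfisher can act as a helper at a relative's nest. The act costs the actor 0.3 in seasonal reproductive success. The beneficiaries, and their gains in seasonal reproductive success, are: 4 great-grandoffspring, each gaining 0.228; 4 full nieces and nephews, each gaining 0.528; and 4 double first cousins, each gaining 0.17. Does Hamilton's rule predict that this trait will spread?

Hamilton's rule: the trait is favored when the sum of r·B over every recipient exceeds the actor's cost C.
r to a great-grandoffspring = 0.125 (three parent–offspring links: r = (1/2)^3 = 1/8).
r to a full niece or nephew = 1/4 (full aunt/uncle↔niece/nephew: two paths of length 3 through the shared grandparent pair: r = 2·(1/2)^3 = 1/4).
r to a double first cousin = 0.25 (double first cousins share both grandparent pairs — four paths of length 4: r = 4·(1/2)^4 = 1/4).
Summing one r·B term per recipient: 4·0.125·0.228 + 4·0.25·0.528 + 4·0.25·0.17 = 0.812.
0.812 > 0.3: the indirect benefit exceeds the cost.

Yes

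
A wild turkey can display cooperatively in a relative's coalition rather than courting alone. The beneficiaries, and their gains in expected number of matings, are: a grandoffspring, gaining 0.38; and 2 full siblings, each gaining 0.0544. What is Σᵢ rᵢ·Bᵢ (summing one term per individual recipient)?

0.1494

r to a grandoffspring = 1/4 (two parent–offspring links: r = (1/2)^2 = 1/4).
r to a full sibling = 0.5 (full sibs share both parents — two paths of length 2: r = 2·(1/2)^2 = 1/2).
Summing one r·B term per recipient: 1·0.25·0.38 + 2·0.5·0.0544 = 0.1494.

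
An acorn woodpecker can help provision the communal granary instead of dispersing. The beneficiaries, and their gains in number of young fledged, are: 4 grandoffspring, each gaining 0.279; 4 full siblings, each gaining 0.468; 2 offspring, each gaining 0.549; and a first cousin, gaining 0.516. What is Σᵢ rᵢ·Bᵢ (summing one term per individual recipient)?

r to a grandoffspring = 1/4 (two parent–offspring links: r = (1/2)^2 = 1/4).
r to a full sibling = 1/2 (full sibs share both parents — two paths of length 2: r = 2·(1/2)^2 = 1/2).
r to an offspring = 1/2 (one parent–offspring link: r = (1/2)^1 = 1/2).
r to a first cousin = 1/8 (first cousins share one grandparent pair — two paths of length 4: r = 2·(1/2)^4 = 1/8).
Summing one r·B term per recipient: 4·0.25·0.279 + 4·0.5·0.468 + 2·0.5·0.549 + 1·0.125·0.516 = 1.8285.

1.8285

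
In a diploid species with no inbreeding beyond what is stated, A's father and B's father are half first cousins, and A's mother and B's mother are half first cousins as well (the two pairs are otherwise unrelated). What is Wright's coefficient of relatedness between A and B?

With two independent routes of shared ancestry, r is the sum of the two contributions.
A and B are related in two ways: half second cousins through their fathers (r = 1/64) and half second cousins through their mothers (r = 1/64).
r = 1/64 + 1/64 = 0.03125.

0.03125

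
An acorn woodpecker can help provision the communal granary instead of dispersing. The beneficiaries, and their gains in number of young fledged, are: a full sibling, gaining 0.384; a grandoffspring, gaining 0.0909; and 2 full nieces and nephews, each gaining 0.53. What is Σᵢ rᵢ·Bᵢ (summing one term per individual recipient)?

0.479725

r to a full sibling = 0.5 (full sibs share both parents — two paths of length 2: r = 2·(1/2)^2 = 1/2).
r to a grandoffspring = 0.25 (two parent–offspring links: r = (1/2)^2 = 1/4).
r to a full niece or nephew = 1/4 (full aunt/uncle↔niece/nephew: two paths of length 3 through the shared grandparent pair: r = 2·(1/2)^3 = 1/4).
Summing one r·B term per recipient: 1·0.5·0.384 + 1·0.25·0.0909 + 2·0.25·0.53 = 0.479725.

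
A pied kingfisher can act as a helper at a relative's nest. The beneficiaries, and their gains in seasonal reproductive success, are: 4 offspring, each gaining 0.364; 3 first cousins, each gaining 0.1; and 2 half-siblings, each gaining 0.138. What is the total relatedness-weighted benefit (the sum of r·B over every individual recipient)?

r to an offspring = 0.5 (one parent–offspring link: r = (1/2)^1 = 1/2).
r to a first cousin = 1/8 (first cousins share one grandparent pair — two paths of length 4: r = 2·(1/2)^4 = 1/8).
r to a half-sibling = 1/4 (half-sibs share one parent — one path of length 2: r = (1/2)^2 = 1/4).
Summing one r·B term per recipient: 4·0.5·0.364 + 3·0.125·0.1 + 2·0.25·0.138 = 0.8345.

0.8345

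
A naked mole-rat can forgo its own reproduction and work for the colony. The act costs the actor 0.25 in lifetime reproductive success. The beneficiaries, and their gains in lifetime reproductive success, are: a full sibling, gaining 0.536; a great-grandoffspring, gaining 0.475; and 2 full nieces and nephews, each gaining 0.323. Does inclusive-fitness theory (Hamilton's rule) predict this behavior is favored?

Hamilton's rule: the trait is favored when the sum of r·B over every recipient exceeds the actor's cost C.
r to a full sibling = 1/2 (full sibs share both parents — two paths of length 2: r = 2·(1/2)^2 = 1/2).
r to a great-grandoffspring = 1/8 (three parent–offspring links: r = (1/2)^3 = 1/8).
r to a full niece or nephew = 0.25 (full aunt/uncle↔niece/nephew: two paths of length 3 through the shared grandparent pair: r = 2·(1/2)^3 = 1/4).
Summing one r·B term per recipient: 1·0.5·0.536 + 1·0.125·0.475 + 2·0.25·0.323 = 0.488875.
0.488875 > 0.25: the indirect benefit exceeds the cost.

Yes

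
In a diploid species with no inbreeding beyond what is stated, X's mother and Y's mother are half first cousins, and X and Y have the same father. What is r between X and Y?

0.265625

Relatedness sums over independent paths through distinct common ancestors.
X and Y are related in two ways: half second cousins through their mothers (r = 1/64) and half-sibs through their shared father (r = 1/4).
r = 1/64 + 1/4 = 0.265625.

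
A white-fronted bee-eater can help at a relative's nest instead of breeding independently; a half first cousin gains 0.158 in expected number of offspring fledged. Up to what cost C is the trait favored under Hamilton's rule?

0.009875

r to a half first cousin = 1/16 (half first cousins share one grandparent — one path of length 4: r = (1/2)^4 = 1/16).
Hamilton's rule: n·r·B > C, so the trait is favored while C < n·r·B = 1·0.0625·0.158 = 0.009875.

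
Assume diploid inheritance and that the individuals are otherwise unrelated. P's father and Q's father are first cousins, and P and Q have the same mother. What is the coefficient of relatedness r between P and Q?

With two independent routes of shared ancestry, r is the sum of the two contributions.
P and Q are related in two ways: second cousins through their fathers (r = 1/32) and half-sibs through their shared mother (r = 1/4).
r = 1/32 + 1/4 = 0.28125.

0.28125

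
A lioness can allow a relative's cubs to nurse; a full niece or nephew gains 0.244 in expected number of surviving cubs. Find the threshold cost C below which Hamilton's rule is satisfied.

0.061

r to a full niece or nephew = 0.25 (full aunt/uncle↔niece/nephew: two paths of length 3 through the shared grandparent pair: r = 2·(1/2)^3 = 1/4).
Hamilton's rule: n·r·B > C, so the trait is favored while C < n·r·B = 1·0.25·0.244 = 0.061.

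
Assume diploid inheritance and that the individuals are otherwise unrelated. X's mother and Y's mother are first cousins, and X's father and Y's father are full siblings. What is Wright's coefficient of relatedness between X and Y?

0.15625

Independent pedigree routes through distinct common ancestors add.
X and Y are related in two ways: second cousins through their mothers (r = 1/32) and first cousins through their fathers (r = 1/8).
r = 1/32 + 1/8 = 5/32 = 0.15625.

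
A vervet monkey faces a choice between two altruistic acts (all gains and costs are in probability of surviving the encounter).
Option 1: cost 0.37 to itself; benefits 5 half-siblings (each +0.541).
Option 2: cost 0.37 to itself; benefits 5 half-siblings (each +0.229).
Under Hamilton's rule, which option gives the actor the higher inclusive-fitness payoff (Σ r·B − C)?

Option 1

Option 1: r to a half-sibling = 0.25.
Option 1: Σ r·B − C = (5·0.25·0.541) − 0.37 = 0.30625.
Option 2: r to a half-sibling = 0.25.
Option 2: Σ r·B − C = (5·0.25·0.229) − 0.37 = -0.08375.
Option 1 has the higher net inclusive-fitness payoff.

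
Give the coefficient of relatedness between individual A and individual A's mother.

0.5

Each parent–offspring link contributes a factor of 1/2, and independent paths through distinct common ancestors add.
One parent–offspring link: r = (1/2)^1 = 1/2.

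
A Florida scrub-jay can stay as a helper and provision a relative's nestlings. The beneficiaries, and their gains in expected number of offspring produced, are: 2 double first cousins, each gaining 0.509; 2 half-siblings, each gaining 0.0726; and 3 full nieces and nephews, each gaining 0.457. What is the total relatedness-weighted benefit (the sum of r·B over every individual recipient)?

r to a double first cousin = 0.25 (double first cousins share both grandparent pairs — four paths of length 4: r = 4·(1/2)^4 = 1/4).
r to a half-sibling = 0.25 (half-sibs share one parent — one path of length 2: r = (1/2)^2 = 1/4).
r to a full niece or nephew = 0.25 (full aunt/uncle↔niece/nephew: two paths of length 3 through the shared grandparent pair: r = 2·(1/2)^3 = 1/4).
Summing one r·B term per recipient: 2·0.25·0.509 + 2·0.25·0.0726 + 3·0.25·0.457 = 0.63355.

0.63355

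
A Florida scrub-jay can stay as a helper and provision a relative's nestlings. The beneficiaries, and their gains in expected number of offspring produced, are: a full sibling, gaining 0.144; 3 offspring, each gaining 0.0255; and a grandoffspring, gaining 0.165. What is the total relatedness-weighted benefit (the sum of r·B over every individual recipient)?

0.1515

r to a full sibling = 1/2 (full sibs share both parents — two paths of length 2: r = 2·(1/2)^2 = 1/2).
r to an offspring = 0.5 (one parent–offspring link: r = (1/2)^1 = 1/2).
r to a grandoffspring = 0.25 (two parent–offspring links: r = (1/2)^2 = 1/4).
Summing one r·B term per recipient: 1·0.5·0.144 + 3·0.5·0.0255 + 1·0.25·0.165 = 0.1515.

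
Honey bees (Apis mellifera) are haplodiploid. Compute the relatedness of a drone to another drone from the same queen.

Haploid brothers each carry a random half of the queen's diploid genome, so on average they share half: r = 1/2.

0.5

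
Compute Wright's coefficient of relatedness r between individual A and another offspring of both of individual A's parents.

0.5

Each parent–offspring link contributes a factor of 1/2, and independent paths through distinct common ancestors add.
Full sibs share both parents — two paths of length 2: r = 2·(1/2)^2 = 1/2.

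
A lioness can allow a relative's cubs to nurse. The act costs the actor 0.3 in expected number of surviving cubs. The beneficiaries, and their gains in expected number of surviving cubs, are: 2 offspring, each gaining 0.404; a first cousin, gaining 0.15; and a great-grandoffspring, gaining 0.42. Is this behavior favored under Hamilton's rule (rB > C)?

Hamilton's rule: the trait is favored when the sum of r·B over every recipient exceeds the actor's cost C.
r to an offspring = 0.5 (one parent–offspring link: r = (1/2)^1 = 1/2).
r to a first cousin = 0.125 (first cousins share one grandparent pair — two paths of length 4: r = 2·(1/2)^4 = 1/8).
r to a great-grandoffspring = 1/8 (three parent–offspring links: r = (1/2)^3 = 1/8).
Summing one r·B term per recipient: 2·0.5·0.404 + 1·0.125·0.15 + 1·0.125·0.42 = 0.47525.
0.47525 > 0.3: the indirect benefit exceeds the cost.

Yes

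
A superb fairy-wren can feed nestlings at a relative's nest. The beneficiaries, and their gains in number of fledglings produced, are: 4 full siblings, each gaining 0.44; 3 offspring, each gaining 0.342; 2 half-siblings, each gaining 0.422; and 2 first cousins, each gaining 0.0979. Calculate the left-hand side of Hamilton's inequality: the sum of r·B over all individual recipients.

1.628475

r to a full sibling = 1/2 (full sibs share both parents — two paths of length 2: r = 2·(1/2)^2 = 1/2).
r to an offspring = 1/2 (one parent–offspring link: r = (1/2)^1 = 1/2).
r to a half-sibling = 0.25 (half-sibs share one parent — one path of length 2: r = (1/2)^2 = 1/4).
r to a first cousin = 0.125 (first cousins share one grandparent pair — two paths of length 4: r = 2·(1/2)^4 = 1/8).
Summing one r·B term per recipient: 4·0.5·0.44 + 3·0.5·0.342 + 2·0.25·0.422 + 2·0.125·0.0979 = 1.628475.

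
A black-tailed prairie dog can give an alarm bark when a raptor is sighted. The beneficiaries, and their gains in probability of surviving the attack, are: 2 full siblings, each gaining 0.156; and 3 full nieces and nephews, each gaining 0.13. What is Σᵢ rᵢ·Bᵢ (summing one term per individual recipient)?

r to a full sibling = 0.5 (full sibs share both parents — two paths of length 2: r = 2·(1/2)^2 = 1/2).
r to a full niece or nephew = 0.25 (full aunt/uncle↔niece/nephew: two paths of length 3 through the shared grandparent pair: r = 2·(1/2)^3 = 1/4).
Summing one r·B term per recipient: 2·0.5·0.156 + 3·0.25·0.13 = 0.2535.

0.2535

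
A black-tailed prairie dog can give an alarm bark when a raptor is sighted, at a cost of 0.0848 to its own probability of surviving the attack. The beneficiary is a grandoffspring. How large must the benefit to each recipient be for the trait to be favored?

0.3392

r to a grandoffspring = 1/4 (two parent–offspring links: r = (1/2)^2 = 1/4).
Hamilton's rule with n recipients of equal r: n·r·B > C, so B > C/(n·r) = 0.0848/(1·0.25) = 0.3392.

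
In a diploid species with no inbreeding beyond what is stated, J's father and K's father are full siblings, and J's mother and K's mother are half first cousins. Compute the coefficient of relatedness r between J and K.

0.140625

Independent pedigree routes through distinct common ancestors add.
J and K are related in two ways: first cousins through their fathers (r = 1/8) and half second cousins through their mothers (r = 1/64).
r = 1/8 + 1/64 = 0.140625.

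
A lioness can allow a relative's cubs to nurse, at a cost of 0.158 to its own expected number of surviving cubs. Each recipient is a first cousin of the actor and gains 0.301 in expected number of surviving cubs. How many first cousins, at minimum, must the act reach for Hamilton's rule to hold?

r to a first cousin = 0.125 (first cousins share one grandparent pair — two paths of length 4: r = 2·(1/2)^4 = 1/8).
Hamilton's rule: n·r·B > C  ⇒  n > C/(r·B) = 0.158/(0.125·0.301) = 4.199.
The smallest integer exceeding 4.199 is 5.

5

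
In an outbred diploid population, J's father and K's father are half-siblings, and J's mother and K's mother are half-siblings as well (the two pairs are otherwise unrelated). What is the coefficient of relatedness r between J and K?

0.125

Independent pedigree routes through distinct common ancestors add.
J and K are related in two ways: half first cousins through their fathers (r = 1/16) and half first cousins through their mothers (r = 1/16).
r = 1/16 + 1/16 = 0.125.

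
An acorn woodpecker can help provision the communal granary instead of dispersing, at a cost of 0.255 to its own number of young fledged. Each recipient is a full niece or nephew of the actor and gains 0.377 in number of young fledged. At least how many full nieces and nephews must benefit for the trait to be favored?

3

r to a full niece or nephew = 0.25 (full aunt/uncle↔niece/nephew: two paths of length 3 through the shared grandparent pair: r = 2·(1/2)^3 = 1/4).
Hamilton's rule: n·r·B > C  ⇒  n > C/(r·B) = 0.255/(0.25·0.377) = 2.706.
The smallest integer exceeding 2.706 is 3.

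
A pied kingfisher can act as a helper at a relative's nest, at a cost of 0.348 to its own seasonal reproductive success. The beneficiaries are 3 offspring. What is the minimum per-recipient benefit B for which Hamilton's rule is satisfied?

r to an offspring = 0.5 (one parent–offspring link: r = (1/2)^1 = 1/2).
Hamilton's rule with n recipients of equal r: n·r·B > C, so B > C/(n·r) = 0.348/(3·0.5) = 0.232.

0.232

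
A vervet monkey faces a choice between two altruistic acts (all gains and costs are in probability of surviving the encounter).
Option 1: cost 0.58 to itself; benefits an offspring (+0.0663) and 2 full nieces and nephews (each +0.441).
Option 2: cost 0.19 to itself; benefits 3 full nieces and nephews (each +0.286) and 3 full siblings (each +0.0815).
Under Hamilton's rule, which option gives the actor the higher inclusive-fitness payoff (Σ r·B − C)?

Option 2

Option 1: r to an offspring = 0.5.
Option 1: r to a full niece or nephew = 0.25.
Option 1: Σ r·B − C = (1·0.5·0.0663 + 2·0.25·0.441) − 0.58 = -0.32635.
Option 2: r to a full niece or nephew = 0.25.
Option 2: r to a full sibling = 0.5.
Option 2: Σ r·B − C = (3·0.25·0.286 + 3·0.5·0.0815) − 0.19 = 0.14675.
Option 2 has the higher net inclusive-fitness payoff.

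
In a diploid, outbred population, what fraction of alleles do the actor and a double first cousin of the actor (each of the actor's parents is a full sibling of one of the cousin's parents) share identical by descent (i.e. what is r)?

0.25

Each parent–offspring link contributes a factor of 1/2, and independent paths through distinct common ancestors add.
Double first cousins share both grandparent pairs — four paths of length 4: r = 4·(1/2)^4 = 1/4.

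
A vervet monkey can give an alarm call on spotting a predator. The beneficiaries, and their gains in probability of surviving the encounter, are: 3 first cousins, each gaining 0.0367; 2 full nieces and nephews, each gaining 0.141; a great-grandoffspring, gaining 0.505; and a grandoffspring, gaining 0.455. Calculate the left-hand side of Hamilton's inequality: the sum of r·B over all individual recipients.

0.2611375

r to a first cousin = 1/8 (first cousins share one grandparent pair — two paths of length 4: r = 2·(1/2)^4 = 1/8).
r to a full niece or nephew = 1/4 (full aunt/uncle↔niece/nephew: two paths of length 3 through the shared grandparent pair: r = 2·(1/2)^3 = 1/4).
r to a great-grandoffspring = 0.125 (three parent–offspring links: r = (1/2)^3 = 1/8).
r to a grandoffspring = 1/4 (two parent–offspring links: r = (1/2)^2 = 1/4).
Summing one r·B term per recipient: 3·0.125·0.0367 + 2·0.25·0.141 + 1·0.125·0.505 + 1·0.25·0.455 = 0.2611375.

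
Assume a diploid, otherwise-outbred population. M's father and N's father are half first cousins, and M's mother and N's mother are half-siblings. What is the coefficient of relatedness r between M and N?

Wright's path rule: contributions from independent ancestry routes add.
M and N are related in two ways: half second cousins through their fathers (r = 1/64) and half first cousins through their mothers (r = 1/16).
r = 1/64 + 1/16 = 5/64 = 0.078125.

0.078125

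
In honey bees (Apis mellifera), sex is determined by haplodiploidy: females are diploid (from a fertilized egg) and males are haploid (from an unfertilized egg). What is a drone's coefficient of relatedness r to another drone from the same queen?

0.5

Haploid brothers each carry a random half of the queen's diploid genome, so on average they share half: r = 1/2.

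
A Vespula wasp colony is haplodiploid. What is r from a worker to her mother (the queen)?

One meiotic link between diploid queen and diploid daughter: r = 1/2.

0.5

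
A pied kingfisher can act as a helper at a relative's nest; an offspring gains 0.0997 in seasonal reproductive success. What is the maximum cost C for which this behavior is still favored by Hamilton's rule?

r to an offspring = 0.5 (one parent–offspring link: r = (1/2)^1 = 1/2).
Hamilton's rule: n·r·B > C, so the trait is favored while C < n·r·B = 1·0.5·0.0997 = 0.04985.

0.04985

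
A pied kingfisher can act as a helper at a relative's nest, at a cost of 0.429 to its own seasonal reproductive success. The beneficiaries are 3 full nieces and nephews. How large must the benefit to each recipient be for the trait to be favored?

r to a full niece or nephew = 0.25 (full aunt/uncle↔niece/nephew: two paths of length 3 through the shared grandparent pair: r = 2·(1/2)^3 = 1/4).
Hamilton's rule with n recipients of equal r: n·r·B > C, so B > C/(n·r) = 0.429/(3·0.25) = 0.572.

0.572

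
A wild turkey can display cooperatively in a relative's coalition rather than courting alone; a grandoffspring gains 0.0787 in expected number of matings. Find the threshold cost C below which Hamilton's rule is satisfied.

r to a grandoffspring = 0.25 (two parent–offspring links: r = (1/2)^2 = 1/4).
Hamilton's rule: n·r·B > C, so the trait is favored while C < n·r·B = 1·0.25·0.0787 = 0.019675.

0.019675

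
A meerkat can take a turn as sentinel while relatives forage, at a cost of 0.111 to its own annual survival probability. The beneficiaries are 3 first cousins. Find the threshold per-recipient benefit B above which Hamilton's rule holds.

r to a first cousin = 0.125 (first cousins share one grandparent pair — two paths of length 4: r = 2·(1/2)^4 = 1/8).
Hamilton's rule with n recipients of equal r: n·r·B > C, so B > C/(n·r) = 0.111/(3·0.125) = 0.296.

0.296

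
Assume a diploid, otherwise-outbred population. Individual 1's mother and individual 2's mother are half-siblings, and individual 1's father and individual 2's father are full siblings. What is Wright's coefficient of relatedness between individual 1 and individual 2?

Independent pedigree routes through distinct common ancestors add.
Individual 1 and individual 2 are related in two ways: half first cousins through their mothers (r = 1/16) and first cousins through their fathers (r = 1/8).
r = 1/16 + 1/8 = 0.1875.

0.1875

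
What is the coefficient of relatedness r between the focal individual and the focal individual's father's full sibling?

0.25

Each parent–offspring link contributes a factor of 1/2, and independent paths through distinct common ancestors add.
Full aunt/uncle↔niece/nephew: two paths of length 3 through the shared grandparent pair: r = 2·(1/2)^3 = 1/4.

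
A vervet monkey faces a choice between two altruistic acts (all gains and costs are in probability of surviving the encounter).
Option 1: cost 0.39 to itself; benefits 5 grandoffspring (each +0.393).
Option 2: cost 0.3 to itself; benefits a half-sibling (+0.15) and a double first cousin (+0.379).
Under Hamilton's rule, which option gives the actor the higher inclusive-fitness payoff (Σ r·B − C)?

Option 1

Option 1: r to a grandoffspring = 0.25.
Option 1: Σ r·B − C = (5·0.25·0.393) − 0.39 = 0.10125.
Option 2: r to a half-sibling = 0.25.
Option 2: r to a double first cousin = 0.25.
Option 2: Σ r·B − C = (1·0.25·0.15 + 1·0.25·0.379) − 0.3 = -0.16775.
Option 1 has the higher net inclusive-fitness payoff.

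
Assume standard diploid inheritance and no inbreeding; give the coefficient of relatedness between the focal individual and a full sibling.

0.5

Full sibs share both parents — two paths of length 2: r = 2·(1/2)^2 = 1/2.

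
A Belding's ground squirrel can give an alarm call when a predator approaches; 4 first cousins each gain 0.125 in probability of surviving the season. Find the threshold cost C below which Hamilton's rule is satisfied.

r to a first cousin = 0.125 (first cousins share one grandparent pair — two paths of length 4: r = 2·(1/2)^4 = 1/8).
Hamilton's rule: n·r·B > C, so the trait is favored while C < n·r·B = 4·0.125·0.125 = 0.0625.

0.0625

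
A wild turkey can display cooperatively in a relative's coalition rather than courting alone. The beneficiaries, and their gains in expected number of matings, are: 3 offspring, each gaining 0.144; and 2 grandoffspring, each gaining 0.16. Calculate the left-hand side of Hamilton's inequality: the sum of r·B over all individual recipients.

0.296

r to an offspring = 0.5 (one parent–offspring link: r = (1/2)^1 = 1/2).
r to a grandoffspring = 0.25 (two parent–offspring links: r = (1/2)^2 = 1/4).
Summing one r·B term per recipient: 3·0.5·0.144 + 2·0.25·0.16 = 0.296.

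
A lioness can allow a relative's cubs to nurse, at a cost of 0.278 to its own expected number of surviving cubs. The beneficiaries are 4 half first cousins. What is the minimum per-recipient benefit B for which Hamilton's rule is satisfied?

1.112

r to a half first cousin = 0.0625 (half first cousins share one grandparent — one path of length 4: r = (1/2)^4 = 1/16).
Hamilton's rule with n recipients of equal r: n·r·B > C, so B > C/(n·r) = 0.278/(4·0.0625) = 1.112.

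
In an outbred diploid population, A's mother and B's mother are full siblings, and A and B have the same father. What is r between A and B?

0.375

Independent pedigree routes through distinct common ancestors add.
A and B are related in two ways: first cousins through their mothers (r = 1/8) and half-sibs through their shared father (r = 1/4).
r = 1/8 + 1/4 = 0.375.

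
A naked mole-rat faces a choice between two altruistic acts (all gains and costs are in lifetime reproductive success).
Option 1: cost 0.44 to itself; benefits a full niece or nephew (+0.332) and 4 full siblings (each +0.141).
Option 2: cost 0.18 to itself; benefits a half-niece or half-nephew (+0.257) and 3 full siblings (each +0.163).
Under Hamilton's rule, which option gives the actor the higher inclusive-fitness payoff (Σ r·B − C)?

Option 2

Option 1: r to a full niece or nephew = 0.25.
Option 1: r to a full sibling = 0.5.
Option 1: Σ r·B − C = (1·0.25·0.332 + 4·0.5·0.141) − 0.44 = -0.075.
Option 2: r to a half-niece or half-nephew = 0.125.
Option 2: r to a full sibling = 0.5.
Option 2: Σ r·B − C = (1·0.125·0.257 + 3·0.5·0.163) − 0.18 = 0.096625.
Option 2 has the higher net inclusive-fitness payoff.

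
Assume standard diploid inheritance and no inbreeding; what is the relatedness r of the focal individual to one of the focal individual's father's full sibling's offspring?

0.125

Each parent–offspring link contributes a factor of 1/2, and independent paths through distinct common ancestors add.
First cousins share one grandparent pair — two paths of length 4: r = 2·(1/2)^4 = 1/8.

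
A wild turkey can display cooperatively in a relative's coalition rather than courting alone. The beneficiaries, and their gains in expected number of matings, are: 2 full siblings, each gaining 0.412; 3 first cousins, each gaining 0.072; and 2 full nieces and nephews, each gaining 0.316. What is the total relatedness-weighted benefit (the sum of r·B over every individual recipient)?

0.597

r to a full sibling = 0.5 (full sibs share both parents — two paths of length 2: r = 2·(1/2)^2 = 1/2).
r to a first cousin = 1/8 (first cousins share one grandparent pair — two paths of length 4: r = 2·(1/2)^4 = 1/8).
r to a full niece or nephew = 1/4 (full aunt/uncle↔niece/nephew: two paths of length 3 through the shared grandparent pair: r = 2·(1/2)^3 = 1/4).
Summing one r·B term per recipient: 2·0.5·0.412 + 3·0.125·0.072 + 2·0.25·0.316 = 0.597.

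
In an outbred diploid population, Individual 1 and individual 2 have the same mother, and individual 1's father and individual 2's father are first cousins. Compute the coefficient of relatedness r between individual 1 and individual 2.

0.28125

With two independent routes of shared ancestry, r is the sum of the two contributions.
Individual 1 and individual 2 are related in two ways: half-sibs through their shared mother (r = 1/4) and second cousins through their fathers (r = 1/32).
r = 1/4 + 1/32 = 9/32 = 0.28125.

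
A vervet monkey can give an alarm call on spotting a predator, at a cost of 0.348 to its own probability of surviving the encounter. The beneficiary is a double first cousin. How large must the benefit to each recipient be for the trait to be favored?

1.392

r to a double first cousin = 0.25 (double first cousins share both grandparent pairs — four paths of length 4: r = 4·(1/2)^4 = 1/4).
Hamilton's rule with n recipients of equal r: n·r·B > C, so B > C/(n·r) = 0.348/(1·0.25) = 1.392.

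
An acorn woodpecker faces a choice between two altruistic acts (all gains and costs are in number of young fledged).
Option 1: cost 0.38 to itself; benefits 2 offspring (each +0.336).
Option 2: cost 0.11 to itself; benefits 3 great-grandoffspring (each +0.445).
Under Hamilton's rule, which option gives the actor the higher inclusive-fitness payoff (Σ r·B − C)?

Option 2

Option 1: r to an offspring = 0.5.
Option 1: Σ r·B − C = (2·0.5·0.336) − 0.38 = -0.044.
Option 2: r to a great-grandoffspring = 0.125.
Option 2: Σ r·B − C = (3·0.125·0.445) − 0.11 = 0.056875.
Option 2 has the higher net inclusive-fitness payoff.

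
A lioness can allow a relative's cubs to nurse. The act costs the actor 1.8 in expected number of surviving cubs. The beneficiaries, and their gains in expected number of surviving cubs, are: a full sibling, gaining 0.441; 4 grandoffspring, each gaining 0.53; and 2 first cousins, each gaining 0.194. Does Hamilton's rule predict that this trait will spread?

No

Hamilton's rule: the trait is favored when the sum of r·B over every recipient exceeds the actor's cost C.
r to a full sibling = 0.5 (full sibs share both parents — two paths of length 2: r = 2·(1/2)^2 = 1/2).
r to a grandoffspring = 0.25 (two parent–offspring links: r = (1/2)^2 = 1/4).
r to a first cousin = 1/8 (first cousins share one grandparent pair — two paths of length 4: r = 2·(1/2)^4 = 1/8).
Summing one r·B term per recipient: 1·0.5·0.441 + 4·0.25·0.53 + 2·0.125·0.194 = 0.799.
0.799 < 1.8: the indirect benefit is less than the cost.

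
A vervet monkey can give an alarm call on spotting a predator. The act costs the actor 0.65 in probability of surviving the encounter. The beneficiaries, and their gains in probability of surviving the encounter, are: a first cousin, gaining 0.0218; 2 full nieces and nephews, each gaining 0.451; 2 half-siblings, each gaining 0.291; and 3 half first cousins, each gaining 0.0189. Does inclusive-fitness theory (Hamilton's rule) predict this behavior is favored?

Hamilton's rule: the trait is favored when the sum of r·B over every recipient exceeds the actor's cost C.
r to a first cousin = 1/8 (first cousins share one grandparent pair — two paths of length 4: r = 2·(1/2)^4 = 1/8).
r to a full niece or nephew = 0.25 (full aunt/uncle↔niece/nephew: two paths of length 3 through the shared grandparent pair: r = 2·(1/2)^3 = 1/4).
r to a half-sibling = 1/4 (half-sibs share one parent — one path of length 2: r = (1/2)^2 = 1/4).
r to a half first cousin = 1/16 (half first cousins share one grandparent — one path of length 4: r = (1/2)^4 = 1/16).
Summing one r·B term per recipient: 1·0.125·0.0218 + 2·0.25·0.451 + 2·0.25·0.291 + 3·0.0625·0.0189 = 0.37726875.
0.37726875 < 0.65: the indirect benefit is less than the cost.

No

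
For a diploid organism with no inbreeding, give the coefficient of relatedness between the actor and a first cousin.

Each parent–offspring link contributes a factor of 1/2, and independent paths through distinct common ancestors add.
First cousins share one grandparent pair — two paths of length 4: r = 2·(1/2)^4 = 1/8.

0.125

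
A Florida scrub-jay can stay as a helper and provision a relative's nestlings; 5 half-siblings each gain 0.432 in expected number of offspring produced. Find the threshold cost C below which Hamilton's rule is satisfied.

r to a half-sibling = 1/4 (half-sibs share one parent — one path of length 2: r = (1/2)^2 = 1/4).
Hamilton's rule: n·r·B > C, so the trait is favored while C < n·r·B = 5·0.25·0.432 = 0.54.

0.54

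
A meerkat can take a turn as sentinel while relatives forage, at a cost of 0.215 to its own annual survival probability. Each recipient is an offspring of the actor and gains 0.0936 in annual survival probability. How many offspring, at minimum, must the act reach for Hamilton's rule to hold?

5

r to an offspring = 0.5 (one parent–offspring link: r = (1/2)^1 = 1/2).
Hamilton's rule: n·r·B > C  ⇒  n > C/(r·B) = 0.215/(0.5·0.0936) = 4.594.
The smallest integer exceeding 4.594 is 5.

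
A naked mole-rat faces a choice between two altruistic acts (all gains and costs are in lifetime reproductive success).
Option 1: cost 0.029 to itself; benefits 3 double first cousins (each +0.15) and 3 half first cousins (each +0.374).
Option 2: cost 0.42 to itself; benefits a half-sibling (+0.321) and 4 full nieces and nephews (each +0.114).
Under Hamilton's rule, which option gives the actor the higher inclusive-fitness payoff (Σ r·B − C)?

Option 1

Option 1: r to a double first cousin = 0.25.
Option 1: r to a half first cousin = 0.0625.
Option 1: Σ r·B − C = (3·0.25·0.15 + 3·0.0625·0.374) − 0.029 = 0.153625.
Option 2: r to a half-sibling = 0.25.
Option 2: r to a full niece or nephew = 0.25.
Option 2: Σ r·B − C = (1·0.25·0.321 + 4·0.25·0.114) − 0.42 = -0.22575.
Option 1 has the higher net inclusive-fitness payoff.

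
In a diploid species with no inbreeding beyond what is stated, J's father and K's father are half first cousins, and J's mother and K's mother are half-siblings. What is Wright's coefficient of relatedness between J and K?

0.078125

Wright's path rule: contributions from independent ancestry routes add.
J and K are related in two ways: half second cousins through their fathers (r = 1/64) and half first cousins through their mothers (r = 1/16).
r = 1/64 + 1/16 = 5/64 = 0.078125.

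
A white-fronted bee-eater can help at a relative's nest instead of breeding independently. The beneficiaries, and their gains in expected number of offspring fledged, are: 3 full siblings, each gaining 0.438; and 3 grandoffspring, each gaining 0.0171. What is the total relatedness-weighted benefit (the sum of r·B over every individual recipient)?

r to a full sibling = 0.5 (full sibs share both parents — two paths of length 2: r = 2·(1/2)^2 = 1/2).
r to a grandoffspring = 0.25 (two parent–offspring links: r = (1/2)^2 = 1/4).
Summing one r·B term per recipient: 3·0.5·0.438 + 3·0.25·0.0171 = 0.669825.

0.669825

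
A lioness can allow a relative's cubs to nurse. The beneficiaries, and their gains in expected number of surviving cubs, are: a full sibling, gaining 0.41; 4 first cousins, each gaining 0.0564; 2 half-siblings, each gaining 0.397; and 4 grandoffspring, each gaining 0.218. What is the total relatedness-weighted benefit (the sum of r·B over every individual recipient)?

r to a full sibling = 1/2 (full sibs share both parents — two paths of length 2: r = 2·(1/2)^2 = 1/2).
r to a first cousin = 0.125 (first cousins share one grandparent pair — two paths of length 4: r = 2·(1/2)^4 = 1/8).
r to a half-sibling = 1/4 (half-sibs share one parent — one path of length 2: r = (1/2)^2 = 1/4).
r to a grandoffspring = 0.25 (two parent–offspring links: r = (1/2)^2 = 1/4).
Summing one r·B term per recipient: 1·0.5·0.41 + 4·0.125·0.0564 + 2·0.25·0.397 + 4·0.25·0.218 = 0.6497.

0.6497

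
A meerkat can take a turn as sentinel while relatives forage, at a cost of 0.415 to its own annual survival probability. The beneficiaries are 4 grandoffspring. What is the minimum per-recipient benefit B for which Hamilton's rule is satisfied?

r to a grandoffspring = 0.25 (two parent–offspring links: r = (1/2)^2 = 1/4).
Hamilton's rule with n recipients of equal r: n·r·B > C, so B > C/(n·r) = 0.415/(4·0.25) = 0.415.

0.415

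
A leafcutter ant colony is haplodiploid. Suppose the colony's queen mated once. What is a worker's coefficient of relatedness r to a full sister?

0.75

Haplodiploid full sisters inherit their father's entire haploid genome identically (contributing 1/2) and on average half of their mother's contribution (1/2 · 1/2 = 1/4); r = 1/2 + 1/4 = 3/4.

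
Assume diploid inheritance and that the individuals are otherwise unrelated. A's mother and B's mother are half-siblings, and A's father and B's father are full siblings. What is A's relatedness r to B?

0.1875

Independent pedigree routes through distinct common ancestors add.
A and B are related in two ways: half first cousins through their mothers (r = 1/16) and first cousins through their fathers (r = 1/8).
r = 1/16 + 1/8 = 0.1875.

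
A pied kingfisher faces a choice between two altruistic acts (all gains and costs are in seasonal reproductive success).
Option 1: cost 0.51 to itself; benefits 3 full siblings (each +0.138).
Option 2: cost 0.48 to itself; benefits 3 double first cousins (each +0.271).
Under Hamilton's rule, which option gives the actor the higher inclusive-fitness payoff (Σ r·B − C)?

Option 2

Option 1: r to a full sibling = 0.5.
Option 1: Σ r·B − C = (3·0.5·0.138) − 0.51 = -0.303.
Option 2: r to a double first cousin = 0.25.
Option 2: Σ r·B − C = (3·0.25·0.271) − 0.48 = -0.27675.
Option 2 has the higher net inclusive-fitness payoff.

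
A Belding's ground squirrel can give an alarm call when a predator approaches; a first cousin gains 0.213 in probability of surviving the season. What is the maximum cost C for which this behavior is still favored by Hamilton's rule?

r to a first cousin = 1/8 (first cousins share one grandparent pair — two paths of length 4: r = 2·(1/2)^4 = 1/8).
Hamilton's rule: n·r·B > C, so the trait is favored while C < n·r·B = 1·0.125·0.213 = 0.026625.

0.026625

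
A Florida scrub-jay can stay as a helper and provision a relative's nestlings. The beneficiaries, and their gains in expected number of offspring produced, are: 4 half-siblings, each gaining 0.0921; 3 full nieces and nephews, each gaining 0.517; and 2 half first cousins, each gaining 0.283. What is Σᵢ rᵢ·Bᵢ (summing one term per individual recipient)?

0.515225

r to a half-sibling = 1/4 (half-sibs share one parent — one path of length 2: r = (1/2)^2 = 1/4).
r to a full niece or nephew = 1/4 (full aunt/uncle↔niece/nephew: two paths of length 3 through the shared grandparent pair: r = 2·(1/2)^3 = 1/4).
r to a half first cousin = 0.0625 (half first cousins share one grandparent — one path of length 4: r = (1/2)^4 = 1/16).
Summing one r·B term per recipient: 4·0.25·0.0921 + 3·0.25·0.517 + 2·0.0625·0.283 = 0.515225.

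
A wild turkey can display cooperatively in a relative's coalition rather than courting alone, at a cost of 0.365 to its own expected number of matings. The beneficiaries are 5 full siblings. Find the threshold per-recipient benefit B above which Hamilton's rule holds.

r to a full sibling = 1/2 (full sibs share both parents — two paths of length 2: r = 2·(1/2)^2 = 1/2).
Hamilton's rule with n recipients of equal r: n·r·B > C, so B > C/(n·r) = 0.365/(5·0.5) = 0.146.

0.146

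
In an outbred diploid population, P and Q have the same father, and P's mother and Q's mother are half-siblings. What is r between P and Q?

Wright's path rule: contributions from independent ancestry routes add.
P and Q are related in two ways: half-sibs through their shared father (r = 1/4) and half first cousins through their mothers (r = 1/16).
r = 1/4 + 1/16 = 5/16 = 0.3125.

0.3125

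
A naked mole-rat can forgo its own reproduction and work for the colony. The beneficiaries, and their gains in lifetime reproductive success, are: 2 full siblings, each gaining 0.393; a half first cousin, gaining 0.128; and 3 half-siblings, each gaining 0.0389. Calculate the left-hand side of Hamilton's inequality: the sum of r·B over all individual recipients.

0.430175

r to a full sibling = 1/2 (full sibs share both parents — two paths of length 2: r = 2·(1/2)^2 = 1/2).
r to a half first cousin = 0.0625 (half first cousins share one grandparent — one path of length 4: r = (1/2)^4 = 1/16).
r to a half-sibling = 0.25 (half-sibs share one parent — one path of length 2: r = (1/2)^2 = 1/4).
Summing one r·B term per recipient: 2·0.5·0.393 + 1·0.0625·0.128 + 3·0.25·0.0389 = 0.430175.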